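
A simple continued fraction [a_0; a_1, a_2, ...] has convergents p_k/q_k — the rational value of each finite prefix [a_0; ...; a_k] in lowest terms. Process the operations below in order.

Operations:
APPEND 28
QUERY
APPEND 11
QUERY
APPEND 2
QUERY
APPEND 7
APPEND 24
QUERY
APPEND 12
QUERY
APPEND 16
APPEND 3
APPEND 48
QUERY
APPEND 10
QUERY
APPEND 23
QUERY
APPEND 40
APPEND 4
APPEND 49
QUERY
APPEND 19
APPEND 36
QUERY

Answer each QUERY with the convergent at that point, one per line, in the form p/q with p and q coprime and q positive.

28/1
309/11
646/23
116590/4151
1403911/49984
3341366798/118964007
33482809389/1192101739
773445982745/27537304004
6139249310634738/218578127490299
4209873492225337566/149885795207512415

APPEND 28: p_0 = 28·1 + 0 = 28, q_0 = 28·0 + 1 = 1 → 28/1
APPEND 11: p_1 = 11·28 + 1 = 309, q_1 = 11·1 + 0 = 11 → 309/11
APPEND 2: p_2 = 2·309 + 28 = 646, q_2 = 2·11 + 1 = 23 → 646/23
APPEND 7: p_3 = 7·646 + 309 = 4831, q_3 = 7·23 + 11 = 172 → 4831/172
APPEND 24: p_4 = 24·4831 + 646 = 116590, q_4 = 24·172 + 23 = 4151 → 116590/4151
APPEND 12: p_5 = 12·116590 + 4831 = 1403911, q_5 = 12·4151 + 172 = 49984 → 1403911/49984
APPEND 16: p_6 = 16·1403911 + 116590 = 22579166, q_6 = 16·49984 + 4151 = 803895 → 22579166/803895
APPEND 3: p_7 = 3·22579166 + 1403911 = 69141409, q_7 = 3·803895 + 49984 = 2461669 → 69141409/2461669
APPEND 48: p_8 = 48·69141409 + 22579166 = 3341366798, q_8 = 48·2461669 + 803895 = 118964007 → 3341366798/118964007
APPEND 10: p_9 = 10·3341366798 + 69141409 = 33482809389, q_9 = 10·118964007 + 2461669 = 1192101739 → 33482809389/1192101739
APPEND 23: p_10 = 23·33482809389 + 3341366798 = 773445982745, q_10 = 23·1192101739 + 118964007 = 27537304004 → 773445982745/27537304004
APPEND 40: p_11 = 40·773445982745 + 33482809389 = 30971322119189, q_11 = 40·27537304004 + 1192101739 = 1102684261899 → 30971322119189/1102684261899
APPEND 4: p_12 = 4·30971322119189 + 773445982745 = 124658734459501, q_12 = 4·1102684261899 + 27537304004 = 4438274351600 → 124658734459501/4438274351600
APPEND 49: p_13 = 49·124658734459501 + 30971322119189 = 6139249310634738, q_13 = 49·4438274351600 + 1102684261899 = 218578127490299 → 6139249310634738/218578127490299
APPEND 19: p_14 = 19·6139249310634738 + 124658734459501 = 116770395636519523, q_14 = 19·218578127490299 + 4438274351600 = 4157422696667281 → 116770395636519523/4157422696667281
APPEND 36: p_15 = 36·116770395636519523 + 6139249310634738 = 4209873492225337566, q_15 = 36·4157422696667281 + 218578127490299 = 149885795207512415 → 4209873492225337566/149885795207512415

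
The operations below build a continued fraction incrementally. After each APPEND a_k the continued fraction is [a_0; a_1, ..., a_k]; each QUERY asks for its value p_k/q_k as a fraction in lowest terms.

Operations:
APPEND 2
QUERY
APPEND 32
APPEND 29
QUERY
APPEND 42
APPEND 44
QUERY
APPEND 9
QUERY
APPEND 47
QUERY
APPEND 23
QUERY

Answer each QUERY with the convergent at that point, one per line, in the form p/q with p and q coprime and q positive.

2/1
1887/929
3491923/1719129
31506626/15511211
1484303345/730746046
34170483561/16822670269

APPEND 2: p_0 = 2·1 + 0 = 2, q_0 = 2·0 + 1 = 1 → 2/1
APPEND 32: p_1 = 32·2 + 1 = 65, q_1 = 32·1 + 0 = 32 → 65/32
APPEND 29: p_2 = 29·65 + 2 = 1887, q_2 = 29·32 + 1 = 929 → 1887/929
APPEND 42: p_3 = 42·1887 + 65 = 79319, q_3 = 42·929 + 32 = 39050 → 79319/39050
APPEND 44: p_4 = 44·79319 + 1887 = 3491923, q_4 = 44·39050 + 929 = 1719129 → 3491923/1719129
APPEND 9: p_5 = 9·3491923 + 79319 = 31506626, q_5 = 9·1719129 + 39050 = 15511211 → 31506626/15511211
APPEND 47: p_6 = 47·31506626 + 3491923 = 1484303345, q_6 = 47·15511211 + 1719129 = 730746046 → 1484303345/730746046
APPEND 23: p_7 = 23·1484303345 + 31506626 = 34170483561, q_7 = 23·730746046 + 15511211 = 16822670269 → 34170483561/16822670269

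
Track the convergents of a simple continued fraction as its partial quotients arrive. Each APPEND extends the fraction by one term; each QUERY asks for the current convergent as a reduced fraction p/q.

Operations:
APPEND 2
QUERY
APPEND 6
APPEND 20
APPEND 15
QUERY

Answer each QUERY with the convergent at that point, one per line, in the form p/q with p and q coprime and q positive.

2/1
3943/1821

APPEND 2: p_0 = 2·1 + 0 = 2, q_0 = 2·0 + 1 = 1 → 2/1
APPEND 6: p_1 = 6·2 + 1 = 13, q_1 = 6·1 + 0 = 6 → 13/6
APPEND 20: p_2 = 20·13 + 2 = 262, q_2 = 20·6 + 1 = 121 → 262/121
APPEND 15: p_3 = 15·262 + 13 = 3943, q_3 = 15·121 + 6 = 1821 → 3943/1821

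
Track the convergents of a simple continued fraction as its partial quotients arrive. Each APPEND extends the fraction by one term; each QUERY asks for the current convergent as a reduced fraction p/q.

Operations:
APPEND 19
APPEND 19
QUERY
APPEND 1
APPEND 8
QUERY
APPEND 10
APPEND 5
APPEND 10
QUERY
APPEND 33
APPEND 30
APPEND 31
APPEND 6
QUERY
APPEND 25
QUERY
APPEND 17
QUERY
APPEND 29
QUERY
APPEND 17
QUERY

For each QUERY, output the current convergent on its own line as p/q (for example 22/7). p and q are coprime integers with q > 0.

APPEND 19: p_0 = 19·1 + 0 = 19, q_0 = 19·0 + 1 = 1 → 19/1
APPEND 19: p_1 = 19·19 + 1 = 362, q_1 = 19·1 + 0 = 19 → 362/19
APPEND 1: p_2 = 1·362 + 19 = 381, q_2 = 1·19 + 1 = 20 → 381/20
APPEND 8: p_3 = 8·381 + 362 = 3410, q_3 = 8·20 + 19 = 179 → 3410/179
APPEND 10: p_4 = 10·3410 + 381 = 34481, q_4 = 10·179 + 20 = 1810 → 34481/1810
APPEND 5: p_5 = 5·34481 + 3410 = 175815, q_5 = 5·1810 + 179 = 9229 → 175815/9229
APPEND 10: p_6 = 10·175815 + 34481 = 1792631, q_6 = 10·9229 + 1810 = 94100 → 1792631/94100
APPEND 33: p_7 = 33·1792631 + 175815 = 59332638, q_7 = 33·94100 + 9229 = 3114529 → 59332638/3114529
APPEND 30: p_8 = 30·59332638 + 1792631 = 1781771771, q_8 = 30·3114529 + 94100 = 93529970 → 1781771771/93529970
APPEND 31: p_9 = 31·1781771771 + 59332638 = 55294257539, q_9 = 31·93529970 + 3114529 = 2902543599 → 55294257539/2902543599
APPEND 6: p_10 = 6·55294257539 + 1781771771 = 333547317005, q_10 = 6·2902543599 + 93529970 = 17508791564 → 333547317005/17508791564
APPEND 25: p_11 = 25·333547317005 + 55294257539 = 8393977182664, q_11 = 25·17508791564 + 2902543599 = 440622332699 → 8393977182664/440622332699
APPEND 17: p_12 = 17·8393977182664 + 333547317005 = 143031159422293, q_12 = 17·440622332699 + 17508791564 = 7508088447447 → 143031159422293/7508088447447
APPEND 29: p_13 = 29·143031159422293 + 8393977182664 = 4156297600429161, q_13 = 29·7508088447447 + 440622332699 = 218175187308662 → 4156297600429161/218175187308662
APPEND 17: p_14 = 17·4156297600429161 + 143031159422293 = 70800090366718030, q_14 = 17·218175187308662 + 7508088447447 = 3716486272694701 → 70800090366718030/3716486272694701

362/19
3410/179
1792631/94100
333547317005/17508791564
8393977182664/440622332699
143031159422293/7508088447447
4156297600429161/218175187308662
70800090366718030/3716486272694701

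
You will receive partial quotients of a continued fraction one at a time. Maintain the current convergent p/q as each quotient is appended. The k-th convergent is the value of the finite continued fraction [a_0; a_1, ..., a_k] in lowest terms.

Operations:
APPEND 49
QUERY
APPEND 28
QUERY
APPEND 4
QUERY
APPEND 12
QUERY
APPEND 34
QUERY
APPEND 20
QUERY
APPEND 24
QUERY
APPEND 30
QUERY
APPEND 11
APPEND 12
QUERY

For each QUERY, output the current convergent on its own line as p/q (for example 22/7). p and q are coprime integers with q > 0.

APPEND 49: p_0 = 49·1 + 0 = 49, q_0 = 49·0 + 1 = 1 → 49/1
APPEND 28: p_1 = 28·49 + 1 = 1373, q_1 = 28·1 + 0 = 28 → 1373/28
APPEND 4: p_2 = 4·1373 + 49 = 5541, q_2 = 4·28 + 1 = 113 → 5541/113
APPEND 12: p_3 = 12·5541 + 1373 = 67865, q_3 = 12·113 + 28 = 1384 → 67865/1384
APPEND 34: p_4 = 34·67865 + 5541 = 2312951, q_4 = 34·1384 + 113 = 47169 → 2312951/47169
APPEND 20: p_5 = 20·2312951 + 67865 = 46326885, q_5 = 20·47169 + 1384 = 944764 → 46326885/944764
APPEND 24: p_6 = 24·46326885 + 2312951 = 1114158191, q_6 = 24·944764 + 47169 = 22721505 → 1114158191/22721505
APPEND 30: p_7 = 30·1114158191 + 46326885 = 33471072615, q_7 = 30·22721505 + 944764 = 682589914 → 33471072615/682589914
APPEND 11: p_8 = 11·33471072615 + 1114158191 = 369295956956, q_8 = 11·682589914 + 22721505 = 7531210559 → 369295956956/7531210559
APPEND 12: p_9 = 12·369295956956 + 33471072615 = 4465022556087, q_9 = 12·7531210559 + 682589914 = 91057116622 → 4465022556087/91057116622

49/1
1373/28
5541/113
67865/1384
2312951/47169
46326885/944764
1114158191/22721505
33471072615/682589914
4465022556087/91057116622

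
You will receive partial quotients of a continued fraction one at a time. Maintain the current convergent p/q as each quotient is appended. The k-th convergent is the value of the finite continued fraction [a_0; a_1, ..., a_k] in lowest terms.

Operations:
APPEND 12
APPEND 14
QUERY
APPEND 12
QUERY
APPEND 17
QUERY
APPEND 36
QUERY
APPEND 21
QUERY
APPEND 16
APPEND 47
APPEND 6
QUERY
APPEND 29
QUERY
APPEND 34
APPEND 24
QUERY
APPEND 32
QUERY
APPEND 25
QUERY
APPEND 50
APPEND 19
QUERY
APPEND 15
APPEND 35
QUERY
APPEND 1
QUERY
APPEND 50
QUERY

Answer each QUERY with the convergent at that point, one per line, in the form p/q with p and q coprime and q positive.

APPEND 12: p_0 = 12·1 + 0 = 12, q_0 = 12·0 + 1 = 1 → 12/1
APPEND 14: p_1 = 14·12 + 1 = 169, q_1 = 14·1 + 0 = 14 → 169/14
APPEND 12: p_2 = 12·169 + 12 = 2040, q_2 = 12·14 + 1 = 169 → 2040/169
APPEND 17: p_3 = 17·2040 + 169 = 34849, q_3 = 17·169 + 14 = 2887 → 34849/2887
APPEND 36: p_4 = 36·34849 + 2040 = 1256604, q_4 = 36·2887 + 169 = 104101 → 1256604/104101
APPEND 21: p_5 = 21·1256604 + 34849 = 26423533, q_5 = 21·104101 + 2887 = 2189008 → 26423533/2189008
APPEND 16: p_6 = 16·26423533 + 1256604 = 424033132, q_6 = 16·2189008 + 104101 = 35128229 → 424033132/35128229
APPEND 47: p_7 = 47·424033132 + 26423533 = 19955980737, q_7 = 47·35128229 + 2189008 = 1653215771 → 19955980737/1653215771
APPEND 6: p_8 = 6·19955980737 + 424033132 = 120159917554, q_8 = 6·1653215771 + 35128229 = 9954422855 → 120159917554/9954422855
APPEND 29: p_9 = 29·120159917554 + 19955980737 = 3504593589803, q_9 = 29·9954422855 + 1653215771 = 290331478566 → 3504593589803/290331478566
APPEND 34: p_10 = 34·3504593589803 + 120159917554 = 119276341970856, q_10 = 34·290331478566 + 9954422855 = 9881224694099 → 119276341970856/9881224694099
APPEND 24: p_11 = 24·119276341970856 + 3504593589803 = 2866136800890347, q_11 = 24·9881224694099 + 290331478566 = 237439724136942 → 2866136800890347/237439724136942
APPEND 32: p_12 = 32·2866136800890347 + 119276341970856 = 91835653970461960, q_12 = 32·237439724136942 + 9881224694099 = 7607952397076243 → 91835653970461960/7607952397076243
APPEND 25: p_13 = 25·91835653970461960 + 2866136800890347 = 2298757486062439347, q_13 = 25·7607952397076243 + 237439724136942 = 190436249651043017 → 2298757486062439347/190436249651043017
APPEND 50: p_14 = 50·2298757486062439347 + 91835653970461960 = 115029709957092429310, q_14 = 50·190436249651043017 + 7607952397076243 = 9529420434949227093 → 115029709957092429310/9529420434949227093
APPEND 19: p_15 = 19·115029709957092429310 + 2298757486062439347 = 2187863246670818596237, q_15 = 19·9529420434949227093 + 190436249651043017 = 181249424513686357784 → 2187863246670818596237/181249424513686357784
APPEND 15: p_16 = 15·2187863246670818596237 + 115029709957092429310 = 32932978410019371372865, q_16 = 15·181249424513686357784 + 9529420434949227093 = 2728270788140244593853 → 32932978410019371372865/2728270788140244593853
APPEND 35: p_17 = 35·32932978410019371372865 + 2187863246670818596237 = 1154842107597348816646512, q_17 = 35·2728270788140244593853 + 181249424513686357784 = 95670727009422247142639 → 1154842107597348816646512/95670727009422247142639
APPEND 1: p_18 = 1·1154842107597348816646512 + 32932978410019371372865 = 1187775086007368188019377, q_18 = 1·95670727009422247142639 + 2728270788140244593853 = 98398997797562491736492 → 1187775086007368188019377/98398997797562491736492
APPEND 50: p_19 = 50·1187775086007368188019377 + 1154842107597348816646512 = 60543596407965758217615362, q_19 = 50·98398997797562491736492 + 95670727009422247142639 = 5015620616887546833967239 → 60543596407965758217615362/5015620616887546833967239

169/14
2040/169
34849/2887
1256604/104101
26423533/2189008
120159917554/9954422855
3504593589803/290331478566
2866136800890347/237439724136942
91835653970461960/7607952397076243
2298757486062439347/190436249651043017
2187863246670818596237/181249424513686357784
1154842107597348816646512/95670727009422247142639
1187775086007368188019377/98398997797562491736492
60543596407965758217615362/5015620616887546833967239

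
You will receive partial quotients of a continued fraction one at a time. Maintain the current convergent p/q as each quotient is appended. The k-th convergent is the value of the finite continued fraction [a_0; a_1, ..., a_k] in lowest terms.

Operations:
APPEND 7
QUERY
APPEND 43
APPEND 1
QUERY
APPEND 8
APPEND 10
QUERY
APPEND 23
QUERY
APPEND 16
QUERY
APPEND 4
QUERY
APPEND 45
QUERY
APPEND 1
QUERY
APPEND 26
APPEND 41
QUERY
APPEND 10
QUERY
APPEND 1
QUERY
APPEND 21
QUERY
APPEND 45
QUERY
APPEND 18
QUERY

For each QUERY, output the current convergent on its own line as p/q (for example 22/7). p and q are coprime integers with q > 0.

7/1
309/44
28049/3994
647901/92257
10394465/1480106
42225761/6012681
1910553710/272050751
1952779471/278063432
2161948397667/307847762735
21672166796626/3085979327333
23834115194293/3393827090068
522188585876779/74356348218761
23522320479649348/3349429496934313
423923957219565043/60364087293036395

APPEND 7: p_0 = 7·1 + 0 = 7, q_0 = 7·0 + 1 = 1 → 7/1
APPEND 43: p_1 = 43·7 + 1 = 302, q_1 = 43·1 + 0 = 43 → 302/43
APPEND 1: p_2 = 1·302 + 7 = 309, q_2 = 1·43 + 1 = 44 → 309/44
APPEND 8: p_3 = 8·309 + 302 = 2774, q_3 = 8·44 + 43 = 395 → 2774/395
APPEND 10: p_4 = 10·2774 + 309 = 28049, q_4 = 10·395 + 44 = 3994 → 28049/3994
APPEND 23: p_5 = 23·28049 + 2774 = 647901, q_5 = 23·3994 + 395 = 92257 → 647901/92257
APPEND 16: p_6 = 16·647901 + 28049 = 10394465, q_6 = 16·92257 + 3994 = 1480106 → 10394465/1480106
APPEND 4: p_7 = 4·10394465 + 647901 = 42225761, q_7 = 4·1480106 + 92257 = 6012681 → 42225761/6012681
APPEND 45: p_8 = 45·42225761 + 10394465 = 1910553710, q_8 = 45·6012681 + 1480106 = 272050751 → 1910553710/272050751
APPEND 1: p_9 = 1·1910553710 + 42225761 = 1952779471, q_9 = 1·272050751 + 6012681 = 278063432 → 1952779471/278063432
APPEND 26: p_10 = 26·1952779471 + 1910553710 = 52682819956, q_10 = 26·278063432 + 272050751 = 7501699983 → 52682819956/7501699983
APPEND 41: p_11 = 41·52682819956 + 1952779471 = 2161948397667, q_11 = 41·7501699983 + 278063432 = 307847762735 → 2161948397667/307847762735
APPEND 10: p_12 = 10·2161948397667 + 52682819956 = 21672166796626, q_12 = 10·307847762735 + 7501699983 = 3085979327333 → 21672166796626/3085979327333
APPEND 1: p_13 = 1·21672166796626 + 2161948397667 = 23834115194293, q_13 = 1·3085979327333 + 307847762735 = 3393827090068 → 23834115194293/3393827090068
APPEND 21: p_14 = 21·23834115194293 + 21672166796626 = 522188585876779, q_14 = 21·3393827090068 + 3085979327333 = 74356348218761 → 522188585876779/74356348218761
APPEND 45: p_15 = 45·522188585876779 + 23834115194293 = 23522320479649348, q_15 = 45·74356348218761 + 3393827090068 = 3349429496934313 → 23522320479649348/3349429496934313
APPEND 18: p_16 = 18·23522320479649348 + 522188585876779 = 423923957219565043, q_16 = 18·3349429496934313 + 74356348218761 = 60364087293036395 → 423923957219565043/60364087293036395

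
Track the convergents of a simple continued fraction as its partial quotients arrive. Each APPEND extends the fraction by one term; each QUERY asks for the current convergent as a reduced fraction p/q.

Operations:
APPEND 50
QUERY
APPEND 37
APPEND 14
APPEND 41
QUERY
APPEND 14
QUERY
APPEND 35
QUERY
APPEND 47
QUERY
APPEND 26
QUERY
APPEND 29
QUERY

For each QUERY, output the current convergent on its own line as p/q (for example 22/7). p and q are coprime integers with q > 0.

50/1
1066375/21316
14955214/298943
524498865/10484321
24666401869/493062030
641850947459/12830097101
18638343878180/372565877959

APPEND 50: p_0 = 50·1 + 0 = 50, q_0 = 50·0 + 1 = 1 → 50/1
APPEND 37: p_1 = 37·50 + 1 = 1851, q_1 = 37·1 + 0 = 37 → 1851/37
APPEND 14: p_2 = 14·1851 + 50 = 25964, q_2 = 14·37 + 1 = 519 → 25964/519
APPEND 41: p_3 = 41·25964 + 1851 = 1066375, q_3 = 41·519 + 37 = 21316 → 1066375/21316
APPEND 14: p_4 = 14·1066375 + 25964 = 14955214, q_4 = 14·21316 + 519 = 298943 → 14955214/298943
APPEND 35: p_5 = 35·14955214 + 1066375 = 524498865, q_5 = 35·298943 + 21316 = 10484321 → 524498865/10484321
APPEND 47: p_6 = 47·524498865 + 14955214 = 24666401869, q_6 = 47·10484321 + 298943 = 493062030 → 24666401869/493062030
APPEND 26: p_7 = 26·24666401869 + 524498865 = 641850947459, q_7 = 26·493062030 + 10484321 = 12830097101 → 641850947459/12830097101
APPEND 29: p_8 = 29·641850947459 + 24666401869 = 18638343878180, q_8 = 29·12830097101 + 493062030 = 372565877959 → 18638343878180/372565877959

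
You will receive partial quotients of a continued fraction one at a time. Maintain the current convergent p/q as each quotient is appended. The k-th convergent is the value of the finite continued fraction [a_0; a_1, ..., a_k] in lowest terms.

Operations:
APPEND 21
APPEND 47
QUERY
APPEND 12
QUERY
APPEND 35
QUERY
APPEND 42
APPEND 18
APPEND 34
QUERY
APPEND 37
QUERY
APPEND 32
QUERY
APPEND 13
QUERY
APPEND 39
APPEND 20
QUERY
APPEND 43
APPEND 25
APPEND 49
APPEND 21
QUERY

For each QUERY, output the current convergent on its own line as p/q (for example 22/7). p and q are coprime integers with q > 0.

APPEND 21: p_0 = 21·1 + 0 = 21, q_0 = 21·0 + 1 = 1 → 21/1
APPEND 47: p_1 = 47·21 + 1 = 988, q_1 = 47·1 + 0 = 47 → 988/47
APPEND 12: p_2 = 12·988 + 21 = 11877, q_2 = 12·47 + 1 = 565 → 11877/565
APPEND 35: p_3 = 35·11877 + 988 = 416683, q_3 = 35·565 + 47 = 19822 → 416683/19822
APPEND 42: p_4 = 42·416683 + 11877 = 17512563, q_4 = 42·19822 + 565 = 833089 → 17512563/833089
APPEND 18: p_5 = 18·17512563 + 416683 = 315642817, q_5 = 18·833089 + 19822 = 15015424 → 315642817/15015424
APPEND 34: p_6 = 34·315642817 + 17512563 = 10749368341, q_6 = 34·15015424 + 833089 = 511357505 → 10749368341/511357505
APPEND 37: p_7 = 37·10749368341 + 315642817 = 398042271434, q_7 = 37·511357505 + 15015424 = 18935243109 → 398042271434/18935243109
APPEND 32: p_8 = 32·398042271434 + 10749368341 = 12748102054229, q_8 = 32·18935243109 + 511357505 = 606439136993 → 12748102054229/606439136993
APPEND 13: p_9 = 13·12748102054229 + 398042271434 = 166123368976411, q_9 = 13·606439136993 + 18935243109 = 7902644024018 → 166123368976411/7902644024018
APPEND 39: p_10 = 39·166123368976411 + 12748102054229 = 6491559492134258, q_10 = 39·7902644024018 + 606439136993 = 308809556073695 → 6491559492134258/308809556073695
APPEND 20: p_11 = 20·6491559492134258 + 166123368976411 = 129997313211661571, q_11 = 20·308809556073695 + 7902644024018 = 6184093765497918 → 129997313211661571/6184093765497918
APPEND 43: p_12 = 43·129997313211661571 + 6491559492134258 = 5596376027593581811, q_12 = 43·6184093765497918 + 308809556073695 = 266224841472484169 → 5596376027593581811/266224841472484169
APPEND 25: p_13 = 25·5596376027593581811 + 129997313211661571 = 140039398003051206846, q_13 = 25·266224841472484169 + 6184093765497918 = 6661805130577602143 → 140039398003051206846/6661805130577602143
APPEND 49: p_14 = 49·140039398003051206846 + 5596376027593581811 = 6867526878177102717265, q_14 = 49·6661805130577602143 + 266224841472484169 = 326694676239774989176 → 6867526878177102717265/326694676239774989176
APPEND 21: p_15 = 21·6867526878177102717265 + 140039398003051206846 = 144358103839722208269411, q_15 = 21·326694676239774989176 + 6661805130577602143 = 6867250006165852374839 → 144358103839722208269411/6867250006165852374839

988/47
11877/565
416683/19822
10749368341/511357505
398042271434/18935243109
12748102054229/606439136993
166123368976411/7902644024018
129997313211661571/6184093765497918
144358103839722208269411/6867250006165852374839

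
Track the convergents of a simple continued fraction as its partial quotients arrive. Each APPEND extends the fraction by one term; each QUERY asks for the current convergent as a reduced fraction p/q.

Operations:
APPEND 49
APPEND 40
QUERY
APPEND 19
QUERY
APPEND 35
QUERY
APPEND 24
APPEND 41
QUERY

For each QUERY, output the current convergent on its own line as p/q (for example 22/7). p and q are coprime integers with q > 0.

APPEND 49: p_0 = 49·1 + 0 = 49, q_0 = 49·0 + 1 = 1 → 49/1
APPEND 40: p_1 = 40·49 + 1 = 1961, q_1 = 40·1 + 0 = 40 → 1961/40
APPEND 19: p_2 = 19·1961 + 49 = 37308, q_2 = 19·40 + 1 = 761 → 37308/761
APPEND 35: p_3 = 35·37308 + 1961 = 1307741, q_3 = 35·761 + 40 = 26675 → 1307741/26675
APPEND 24: p_4 = 24·1307741 + 37308 = 31423092, q_4 = 24·26675 + 761 = 640961 → 31423092/640961
APPEND 41: p_5 = 41·31423092 + 1307741 = 1289654513, q_5 = 41·640961 + 26675 = 26306076 → 1289654513/26306076

1961/40
37308/761
1307741/26675
1289654513/26306076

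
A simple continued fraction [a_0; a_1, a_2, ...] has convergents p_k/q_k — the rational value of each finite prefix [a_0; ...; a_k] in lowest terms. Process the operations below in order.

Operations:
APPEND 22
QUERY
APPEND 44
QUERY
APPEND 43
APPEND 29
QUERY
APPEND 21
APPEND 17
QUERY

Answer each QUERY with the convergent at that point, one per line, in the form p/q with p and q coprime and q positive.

22/1
969/44
1209950/54941
433870813/19701059

APPEND 22: p_0 = 22·1 + 0 = 22, q_0 = 22·0 + 1 = 1 → 22/1
APPEND 44: p_1 = 44·22 + 1 = 969, q_1 = 44·1 + 0 = 44 → 969/44
APPEND 43: p_2 = 43·969 + 22 = 41689, q_2 = 43·44 + 1 = 1893 → 41689/1893
APPEND 29: p_3 = 29·41689 + 969 = 1209950, q_3 = 29·1893 + 44 = 54941 → 1209950/54941
APPEND 21: p_4 = 21·1209950 + 41689 = 25450639, q_4 = 21·54941 + 1893 = 1155654 → 25450639/1155654
APPEND 17: p_5 = 17·25450639 + 1209950 = 433870813, q_5 = 17·1155654 + 54941 = 19701059 → 433870813/19701059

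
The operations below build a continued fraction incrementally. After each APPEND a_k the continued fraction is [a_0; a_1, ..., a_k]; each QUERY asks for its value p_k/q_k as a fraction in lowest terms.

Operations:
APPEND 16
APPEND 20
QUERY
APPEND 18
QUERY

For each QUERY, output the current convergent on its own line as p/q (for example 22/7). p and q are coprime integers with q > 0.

321/20
5794/361

APPEND 16: p_0 = 16·1 + 0 = 16, q_0 = 16·0 + 1 = 1 → 16/1
APPEND 20: p_1 = 20·16 + 1 = 321, q_1 = 20·1 + 0 = 20 → 321/20
APPEND 18: p_2 = 18·321 + 16 = 5794, q_2 = 18·20 + 1 = 361 → 5794/361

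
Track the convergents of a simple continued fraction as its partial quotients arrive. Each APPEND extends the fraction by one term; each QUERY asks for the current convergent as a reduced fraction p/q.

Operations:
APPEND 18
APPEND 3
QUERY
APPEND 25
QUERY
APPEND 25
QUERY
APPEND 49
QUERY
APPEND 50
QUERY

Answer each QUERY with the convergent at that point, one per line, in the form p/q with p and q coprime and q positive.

APPEND 18: p_0 = 18·1 + 0 = 18, q_0 = 18·0 + 1 = 1 → 18/1
APPEND 3: p_1 = 3·18 + 1 = 55, q_1 = 3·1 + 0 = 3 → 55/3
APPEND 25: p_2 = 25·55 + 18 = 1393, q_2 = 25·3 + 1 = 76 → 1393/76
APPEND 25: p_3 = 25·1393 + 55 = 34880, q_3 = 25·76 + 3 = 1903 → 34880/1903
APPEND 49: p_4 = 49·34880 + 1393 = 1710513, q_4 = 49·1903 + 76 = 93323 → 1710513/93323
APPEND 50: p_5 = 50·1710513 + 34880 = 85560530, q_5 = 50·93323 + 1903 = 4668053 → 85560530/4668053

55/3
1393/76
34880/1903
1710513/93323
85560530/4668053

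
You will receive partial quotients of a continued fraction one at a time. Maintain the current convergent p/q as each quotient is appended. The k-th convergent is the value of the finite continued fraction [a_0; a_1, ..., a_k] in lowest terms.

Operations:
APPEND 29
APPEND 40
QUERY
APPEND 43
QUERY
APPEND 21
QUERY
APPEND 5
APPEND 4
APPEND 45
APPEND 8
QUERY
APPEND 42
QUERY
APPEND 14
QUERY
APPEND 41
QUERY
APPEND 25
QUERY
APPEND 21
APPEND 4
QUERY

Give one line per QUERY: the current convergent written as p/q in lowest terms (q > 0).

APPEND 29: p_0 = 29·1 + 0 = 29, q_0 = 29·0 + 1 = 1 → 29/1
APPEND 40: p_1 = 40·29 + 1 = 1161, q_1 = 40·1 + 0 = 40 → 1161/40
APPEND 43: p_2 = 43·1161 + 29 = 49952, q_2 = 43·40 + 1 = 1721 → 49952/1721
APPEND 21: p_3 = 21·49952 + 1161 = 1050153, q_3 = 21·1721 + 40 = 36181 → 1050153/36181
APPEND 5: p_4 = 5·1050153 + 49952 = 5300717, q_4 = 5·36181 + 1721 = 182626 → 5300717/182626
APPEND 4: p_5 = 4·5300717 + 1050153 = 22253021, q_5 = 4·182626 + 36181 = 766685 → 22253021/766685
APPEND 45: p_6 = 45·22253021 + 5300717 = 1006686662, q_6 = 45·766685 + 182626 = 34683451 → 1006686662/34683451
APPEND 8: p_7 = 8·1006686662 + 22253021 = 8075746317, q_7 = 8·34683451 + 766685 = 278234293 → 8075746317/278234293
APPEND 42: p_8 = 42·8075746317 + 1006686662 = 340188031976, q_8 = 42·278234293 + 34683451 = 11720523757 → 340188031976/11720523757
APPEND 14: p_9 = 14·340188031976 + 8075746317 = 4770708193981, q_9 = 14·11720523757 + 278234293 = 164365566891 → 4770708193981/164365566891
APPEND 41: p_10 = 41·4770708193981 + 340188031976 = 195939223985197, q_10 = 41·164365566891 + 11720523757 = 6750708766288 → 195939223985197/6750708766288
APPEND 25: p_11 = 25·195939223985197 + 4770708193981 = 4903251307823906, q_11 = 25·6750708766288 + 164365566891 = 168932084724091 → 4903251307823906/168932084724091
APPEND 21: p_12 = 21·4903251307823906 + 195939223985197 = 103164216688287223, q_12 = 21·168932084724091 + 6750708766288 = 3554324487972199 → 103164216688287223/3554324487972199
APPEND 4: p_13 = 4·103164216688287223 + 4903251307823906 = 417560118060972798, q_13 = 4·3554324487972199 + 168932084724091 = 14386230036612887 → 417560118060972798/14386230036612887

1161/40
49952/1721
1050153/36181
8075746317/278234293
340188031976/11720523757
4770708193981/164365566891
195939223985197/6750708766288
4903251307823906/168932084724091
417560118060972798/14386230036612887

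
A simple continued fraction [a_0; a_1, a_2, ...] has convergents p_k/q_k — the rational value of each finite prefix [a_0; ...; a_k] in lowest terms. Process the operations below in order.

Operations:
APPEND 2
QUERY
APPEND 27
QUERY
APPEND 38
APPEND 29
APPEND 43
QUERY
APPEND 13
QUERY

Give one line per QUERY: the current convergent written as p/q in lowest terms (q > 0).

2/1
55/27
2613181/1282857
34032076/16706951

APPEND 2: p_0 = 2·1 + 0 = 2, q_0 = 2·0 + 1 = 1 → 2/1
APPEND 27: p_1 = 27·2 + 1 = 55, q_1 = 27·1 + 0 = 27 → 55/27
APPEND 38: p_2 = 38·55 + 2 = 2092, q_2 = 38·27 + 1 = 1027 → 2092/1027
APPEND 29: p_3 = 29·2092 + 55 = 60723, q_3 = 29·1027 + 27 = 29810 → 60723/29810
APPEND 43: p_4 = 43·60723 + 2092 = 2613181, q_4 = 43·29810 + 1027 = 1282857 → 2613181/1282857
APPEND 13: p_5 = 13·2613181 + 60723 = 34032076, q_5 = 13·1282857 + 29810 = 16706951 → 34032076/16706951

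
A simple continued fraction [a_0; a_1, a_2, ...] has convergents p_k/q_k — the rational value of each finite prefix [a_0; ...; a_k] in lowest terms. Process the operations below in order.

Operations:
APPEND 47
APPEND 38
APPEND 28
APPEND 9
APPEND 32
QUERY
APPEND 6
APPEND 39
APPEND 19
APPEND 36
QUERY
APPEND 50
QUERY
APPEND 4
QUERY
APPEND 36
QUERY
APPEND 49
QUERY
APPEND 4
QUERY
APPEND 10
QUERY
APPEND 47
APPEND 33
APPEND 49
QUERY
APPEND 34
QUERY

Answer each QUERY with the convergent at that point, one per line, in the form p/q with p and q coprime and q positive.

14531171/309001
2354399721695/50065605064
117785290730519/2504668936937
473495562643771/10068741352812
17163625545906275/364979357638169
841491147312051246/17894057265623093
3383128214794111259/71941208420130541
34672773295253163836/737306141466928503
2643898585353826374117482/56221711710149695651123
89946475689415417835939407/1912684871336524189482691

APPEND 47: p_0 = 47·1 + 0 = 47, q_0 = 47·0 + 1 = 1 → 47/1
APPEND 38: p_1 = 38·47 + 1 = 1787, q_1 = 38·1 + 0 = 38 → 1787/38
APPEND 28: p_2 = 28·1787 + 47 = 50083, q_2 = 28·38 + 1 = 1065 → 50083/1065
APPEND 9: p_3 = 9·50083 + 1787 = 452534, q_3 = 9·1065 + 38 = 9623 → 452534/9623
APPEND 32: p_4 = 32·452534 + 50083 = 14531171, q_4 = 32·9623 + 1065 = 309001 → 14531171/309001
APPEND 6: p_5 = 6·14531171 + 452534 = 87639560, q_5 = 6·309001 + 9623 = 1863629 → 87639560/1863629
APPEND 39: p_6 = 39·87639560 + 14531171 = 3432474011, q_6 = 39·1863629 + 309001 = 72990532 → 3432474011/72990532
APPEND 19: p_7 = 19·3432474011 + 87639560 = 65304645769, q_7 = 19·72990532 + 1863629 = 1388683737 → 65304645769/1388683737
APPEND 36: p_8 = 36·65304645769 + 3432474011 = 2354399721695, q_8 = 36·1388683737 + 72990532 = 50065605064 → 2354399721695/50065605064
APPEND 50: p_9 = 50·2354399721695 + 65304645769 = 117785290730519, q_9 = 50·50065605064 + 1388683737 = 2504668936937 → 117785290730519/2504668936937
APPEND 4: p_10 = 4·117785290730519 + 2354399721695 = 473495562643771, q_10 = 4·2504668936937 + 50065605064 = 10068741352812 → 473495562643771/10068741352812
APPEND 36: p_11 = 36·473495562643771 + 117785290730519 = 17163625545906275, q_11 = 36·10068741352812 + 2504668936937 = 364979357638169 → 17163625545906275/364979357638169
APPEND 49: p_12 = 49·17163625545906275 + 473495562643771 = 841491147312051246, q_12 = 49·364979357638169 + 10068741352812 = 17894057265623093 → 841491147312051246/17894057265623093
APPEND 4: p_13 = 4·841491147312051246 + 17163625545906275 = 3383128214794111259, q_13 = 4·17894057265623093 + 364979357638169 = 71941208420130541 → 3383128214794111259/71941208420130541
APPEND 10: p_14 = 10·3383128214794111259 + 841491147312051246 = 34672773295253163836, q_14 = 10·71941208420130541 + 17894057265623093 = 737306141466928503 → 34672773295253163836/737306141466928503
APPEND 47: p_15 = 47·34672773295253163836 + 3383128214794111259 = 1633003473091692811551, q_15 = 47·737306141466928503 + 71941208420130541 = 34725329857365770182 → 1633003473091692811551/34725329857365770182
APPEND 33: p_16 = 33·1633003473091692811551 + 34672773295253163836 = 53923787385321115945019, q_16 = 33·34725329857365770182 + 737306141466928503 = 1146673191434537344509 → 53923787385321115945019/1146673191434537344509
APPEND 49: p_17 = 49·53923787385321115945019 + 1633003473091692811551 = 2643898585353826374117482, q_17 = 49·1146673191434537344509 + 34725329857365770182 = 56221711710149695651123 → 2643898585353826374117482/56221711710149695651123
APPEND 34: p_18 = 34·2643898585353826374117482 + 53923787385321115945019 = 89946475689415417835939407, q_18 = 34·56221711710149695651123 + 1146673191434537344509 = 1912684871336524189482691 → 89946475689415417835939407/1912684871336524189482691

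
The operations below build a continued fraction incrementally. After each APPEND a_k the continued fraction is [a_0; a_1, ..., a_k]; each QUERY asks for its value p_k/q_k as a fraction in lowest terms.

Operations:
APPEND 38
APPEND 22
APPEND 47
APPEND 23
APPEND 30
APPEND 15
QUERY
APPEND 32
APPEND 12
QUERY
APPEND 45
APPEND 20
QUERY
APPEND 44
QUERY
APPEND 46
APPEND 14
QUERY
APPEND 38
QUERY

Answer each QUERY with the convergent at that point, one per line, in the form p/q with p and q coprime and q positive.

409425763/10761502
157955734159/4151768410
142580693657919/3747645015590
6280671657844624/165083555348319
4053029349020993346/106531360229884015
154304168739752257771/4055789279926630834

APPEND 38: p_0 = 38·1 + 0 = 38, q_0 = 38·0 + 1 = 1 → 38/1
APPEND 22: p_1 = 22·38 + 1 = 837, q_1 = 22·1 + 0 = 22 → 837/22
APPEND 47: p_2 = 47·837 + 38 = 39377, q_2 = 47·22 + 1 = 1035 → 39377/1035
APPEND 23: p_3 = 23·39377 + 837 = 906508, q_3 = 23·1035 + 22 = 23827 → 906508/23827
APPEND 30: p_4 = 30·906508 + 39377 = 27234617, q_4 = 30·23827 + 1035 = 715845 → 27234617/715845
APPEND 15: p_5 = 15·27234617 + 906508 = 409425763, q_5 = 15·715845 + 23827 = 10761502 → 409425763/10761502
APPEND 32: p_6 = 32·409425763 + 27234617 = 13128859033, q_6 = 32·10761502 + 715845 = 345083909 → 13128859033/345083909
APPEND 12: p_7 = 12·13128859033 + 409425763 = 157955734159, q_7 = 12·345083909 + 10761502 = 4151768410 → 157955734159/4151768410
APPEND 45: p_8 = 45·157955734159 + 13128859033 = 7121136896188, q_8 = 45·4151768410 + 345083909 = 187174662359 → 7121136896188/187174662359
APPEND 20: p_9 = 20·7121136896188 + 157955734159 = 142580693657919, q_9 = 20·187174662359 + 4151768410 = 3747645015590 → 142580693657919/3747645015590
APPEND 44: p_10 = 44·142580693657919 + 7121136896188 = 6280671657844624, q_10 = 44·3747645015590 + 187174662359 = 165083555348319 → 6280671657844624/165083555348319
APPEND 46: p_11 = 46·6280671657844624 + 142580693657919 = 289053476954510623, q_11 = 46·165083555348319 + 3747645015590 = 7597591191038264 → 289053476954510623/7597591191038264
APPEND 14: p_12 = 14·289053476954510623 + 6280671657844624 = 4053029349020993346, q_12 = 14·7597591191038264 + 165083555348319 = 106531360229884015 → 4053029349020993346/106531360229884015
APPEND 38: p_13 = 38·4053029349020993346 + 289053476954510623 = 154304168739752257771, q_13 = 38·106531360229884015 + 7597591191038264 = 4055789279926630834 → 154304168739752257771/4055789279926630834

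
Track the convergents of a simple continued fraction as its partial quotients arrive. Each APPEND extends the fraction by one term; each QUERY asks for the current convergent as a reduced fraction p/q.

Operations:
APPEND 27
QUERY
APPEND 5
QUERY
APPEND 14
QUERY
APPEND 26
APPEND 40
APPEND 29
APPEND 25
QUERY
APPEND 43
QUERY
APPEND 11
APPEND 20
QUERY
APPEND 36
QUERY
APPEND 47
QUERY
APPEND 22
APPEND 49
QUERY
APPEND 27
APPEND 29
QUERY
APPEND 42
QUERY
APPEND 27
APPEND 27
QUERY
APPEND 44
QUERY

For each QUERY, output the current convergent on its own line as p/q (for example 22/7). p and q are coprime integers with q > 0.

APPEND 27: p_0 = 27·1 + 0 = 27, q_0 = 27·0 + 1 = 1 → 27/1
APPEND 5: p_1 = 5·27 + 1 = 136, q_1 = 5·1 + 0 = 5 → 136/5
APPEND 14: p_2 = 14·136 + 27 = 1931, q_2 = 14·5 + 1 = 71 → 1931/71
APPEND 26: p_3 = 26·1931 + 136 = 50342, q_3 = 26·71 + 5 = 1851 → 50342/1851
APPEND 40: p_4 = 40·50342 + 1931 = 2015611, q_4 = 40·1851 + 71 = 74111 → 2015611/74111
APPEND 29: p_5 = 29·2015611 + 50342 = 58503061, q_5 = 29·74111 + 1851 = 2151070 → 58503061/2151070
APPEND 25: p_6 = 25·58503061 + 2015611 = 1464592136, q_6 = 25·2151070 + 74111 = 53850861 → 1464592136/53850861
APPEND 43: p_7 = 43·1464592136 + 58503061 = 63035964909, q_7 = 43·53850861 + 2151070 = 2317738093 → 63035964909/2317738093
APPEND 11: p_8 = 11·63035964909 + 1464592136 = 694860206135, q_8 = 11·2317738093 + 53850861 = 25548969884 → 694860206135/25548969884
APPEND 20: p_9 = 20·694860206135 + 63035964909 = 13960240087609, q_9 = 20·25548969884 + 2317738093 = 513297135773 → 13960240087609/513297135773
APPEND 36: p_10 = 36·13960240087609 + 694860206135 = 503263503360059, q_10 = 36·513297135773 + 25548969884 = 18504245857712 → 503263503360059/18504245857712
APPEND 47: p_11 = 47·503263503360059 + 13960240087609 = 23667344898010382, q_11 = 47·18504245857712 + 513297135773 = 870212852448237 → 23667344898010382/870212852448237
APPEND 22: p_12 = 22·23667344898010382 + 503263503360059 = 521184851259588463, q_12 = 22·870212852448237 + 18504245857712 = 19163186999718926 → 521184851259588463/19163186999718926
APPEND 49: p_13 = 49·521184851259588463 + 23667344898010382 = 25561725056617845069, q_13 = 49·19163186999718926 + 870212852448237 = 939866375838675611 → 25561725056617845069/939866375838675611
APPEND 27: p_14 = 27·25561725056617845069 + 521184851259588463 = 690687761379941405326, q_14 = 27·939866375838675611 + 19163186999718926 = 25395555334643960423 → 690687761379941405326/25395555334643960423
APPEND 29: p_15 = 29·690687761379941405326 + 25561725056617845069 = 20055506805074918599523, q_15 = 29·25395555334643960423 + 939866375838675611 = 737410971080513527878 → 20055506805074918599523/737410971080513527878
APPEND 42: p_16 = 42·20055506805074918599523 + 690687761379941405326 = 843021973574526522585292, q_16 = 42·737410971080513527878 + 25395555334643960423 = 30996656340716212131299 → 843021973574526522585292/30996656340716212131299
APPEND 27: p_17 = 27·843021973574526522585292 + 20055506805074918599523 = 22781648793317291028402407, q_17 = 27·30996656340716212131299 + 737410971080513527878 = 837647132170418241072951 → 22781648793317291028402407/837647132170418241072951
APPEND 27: p_18 = 27·22781648793317291028402407 + 843021973574526522585292 = 615947539393141384289450281, q_18 = 27·837647132170418241072951 + 30996656340716212131299 = 22647469224942008721100976 → 615947539393141384289450281/22647469224942008721100976
APPEND 44: p_19 = 44·615947539393141384289450281 + 22781648793317291028402407 = 27124473382091538199764214771, q_19 = 44·22647469224942008721100976 + 837647132170418241072951 = 997326293029618801969515895 → 27124473382091538199764214771/997326293029618801969515895

27/1
136/5
1931/71
1464592136/53850861
63035964909/2317738093
13960240087609/513297135773
503263503360059/18504245857712
23667344898010382/870212852448237
25561725056617845069/939866375838675611
20055506805074918599523/737410971080513527878
843021973574526522585292/30996656340716212131299
615947539393141384289450281/22647469224942008721100976
27124473382091538199764214771/997326293029618801969515895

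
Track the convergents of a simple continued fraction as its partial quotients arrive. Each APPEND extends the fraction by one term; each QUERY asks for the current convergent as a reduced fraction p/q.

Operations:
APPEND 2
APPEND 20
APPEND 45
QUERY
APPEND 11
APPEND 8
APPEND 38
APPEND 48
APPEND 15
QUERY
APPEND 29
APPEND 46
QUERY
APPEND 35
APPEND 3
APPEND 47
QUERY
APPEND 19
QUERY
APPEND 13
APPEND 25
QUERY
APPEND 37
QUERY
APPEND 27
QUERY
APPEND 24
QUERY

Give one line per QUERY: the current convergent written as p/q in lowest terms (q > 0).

APPEND 2: p_0 = 2·1 + 0 = 2, q_0 = 2·0 + 1 = 1 → 2/1
APPEND 20: p_1 = 20·2 + 1 = 41, q_1 = 20·1 + 0 = 20 → 41/20
APPEND 45: p_2 = 45·41 + 2 = 1847, q_2 = 45·20 + 1 = 901 → 1847/901
APPEND 11: p_3 = 11·1847 + 41 = 20358, q_3 = 11·901 + 20 = 9931 → 20358/9931
APPEND 8: p_4 = 8·20358 + 1847 = 164711, q_4 = 8·9931 + 901 = 80349 → 164711/80349
APPEND 38: p_5 = 38·164711 + 20358 = 6279376, q_5 = 38·80349 + 9931 = 3063193 → 6279376/3063193
APPEND 48: p_6 = 48·6279376 + 164711 = 301574759, q_6 = 48·3063193 + 80349 = 147113613 → 301574759/147113613
APPEND 15: p_7 = 15·301574759 + 6279376 = 4529900761, q_7 = 15·147113613 + 3063193 = 2209767388 → 4529900761/2209767388
APPEND 29: p_8 = 29·4529900761 + 301574759 = 131668696828, q_8 = 29·2209767388 + 147113613 = 64230367865 → 131668696828/64230367865
APPEND 46: p_9 = 46·131668696828 + 4529900761 = 6061289954849, q_9 = 46·64230367865 + 2209767388 = 2956806689178 → 6061289954849/2956806689178
APPEND 35: p_10 = 35·6061289954849 + 131668696828 = 212276817116543, q_10 = 35·2956806689178 + 64230367865 = 103552464489095 → 212276817116543/103552464489095
APPEND 3: p_11 = 3·212276817116543 + 6061289954849 = 642891741304478, q_11 = 3·103552464489095 + 2956806689178 = 313614200156463 → 642891741304478/313614200156463
APPEND 47: p_12 = 47·642891741304478 + 212276817116543 = 30428188658427009, q_12 = 47·313614200156463 + 103552464489095 = 14843419871842856 → 30428188658427009/14843419871842856
APPEND 19: p_13 = 19·30428188658427009 + 642891741304478 = 578778476251417649, q_13 = 19·14843419871842856 + 313614200156463 = 282338591765170727 → 578778476251417649/282338591765170727
APPEND 13: p_14 = 13·578778476251417649 + 30428188658427009 = 7554548379926856446, q_14 = 13·282338591765170727 + 14843419871842856 = 3685245112819062307 → 7554548379926856446/3685245112819062307
APPEND 25: p_15 = 25·7554548379926856446 + 578778476251417649 = 189442487974422828799, q_15 = 25·3685245112819062307 + 282338591765170727 = 92413466412241728402 → 189442487974422828799/92413466412241728402
APPEND 37: p_16 = 37·189442487974422828799 + 7554548379926856446 = 7016926603433571522009, q_16 = 37·92413466412241728402 + 3685245112819062307 = 3422983502365763013181 → 7016926603433571522009/3422983502365763013181
APPEND 27: p_17 = 27·7016926603433571522009 + 189442487974422828799 = 189646460780680853923042, q_17 = 27·3422983502365763013181 + 92413466412241728402 = 92512968030287843084289 → 189646460780680853923042/92512968030287843084289
APPEND 24: p_18 = 24·189646460780680853923042 + 7016926603433571522009 = 4558531985339774065675017, q_18 = 24·92512968030287843084289 + 3422983502365763013181 = 2223734216229273997036117 → 4558531985339774065675017/2223734216229273997036117

1847/901
4529900761/2209767388
6061289954849/2956806689178
30428188658427009/14843419871842856
578778476251417649/282338591765170727
189442487974422828799/92413466412241728402
7016926603433571522009/3422983502365763013181
189646460780680853923042/92512968030287843084289
4558531985339774065675017/2223734216229273997036117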